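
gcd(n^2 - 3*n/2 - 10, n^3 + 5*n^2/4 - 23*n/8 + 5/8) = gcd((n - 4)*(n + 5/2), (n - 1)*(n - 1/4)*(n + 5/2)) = n + 5/2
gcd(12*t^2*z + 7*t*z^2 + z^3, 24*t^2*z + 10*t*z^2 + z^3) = 4*t*z + z^2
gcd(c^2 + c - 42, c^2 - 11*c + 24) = 1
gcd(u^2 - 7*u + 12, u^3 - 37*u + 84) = u^2 - 7*u + 12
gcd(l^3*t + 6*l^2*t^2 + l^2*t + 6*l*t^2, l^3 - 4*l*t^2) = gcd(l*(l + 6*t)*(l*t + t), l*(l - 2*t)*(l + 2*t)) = l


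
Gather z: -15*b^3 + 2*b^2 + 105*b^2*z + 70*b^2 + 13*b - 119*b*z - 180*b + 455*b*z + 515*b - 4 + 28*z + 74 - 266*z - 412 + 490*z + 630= -15*b^3 + 72*b^2 + 348*b + z*(105*b^2 + 336*b + 252) + 288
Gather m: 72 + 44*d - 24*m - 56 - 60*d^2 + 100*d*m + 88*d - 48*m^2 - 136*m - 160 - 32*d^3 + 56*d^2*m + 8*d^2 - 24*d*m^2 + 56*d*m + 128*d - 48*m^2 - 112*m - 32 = -32*d^3 - 52*d^2 + 260*d + m^2*(-24*d - 96) + m*(56*d^2 + 156*d - 272) - 176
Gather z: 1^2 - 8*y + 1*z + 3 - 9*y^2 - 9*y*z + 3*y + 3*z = -9*y^2 - 5*y + z*(4 - 9*y) + 4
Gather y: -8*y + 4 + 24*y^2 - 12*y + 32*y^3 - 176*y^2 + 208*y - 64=32*y^3 - 152*y^2 + 188*y - 60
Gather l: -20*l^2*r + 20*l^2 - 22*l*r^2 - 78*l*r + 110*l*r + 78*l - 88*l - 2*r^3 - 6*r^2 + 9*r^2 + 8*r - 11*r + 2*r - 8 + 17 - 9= l^2*(20 - 20*r) + l*(-22*r^2 + 32*r - 10) - 2*r^3 + 3*r^2 - r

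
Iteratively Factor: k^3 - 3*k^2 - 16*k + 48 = (k - 3)*(k^2 - 16) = (k - 4)*(k - 3)*(k + 4)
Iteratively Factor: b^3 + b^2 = (b)*(b^2 + b) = b^2*(b + 1)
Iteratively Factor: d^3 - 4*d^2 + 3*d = (d - 3)*(d^2 - d) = (d - 3)*(d - 1)*(d)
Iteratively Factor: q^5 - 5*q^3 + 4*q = (q + 2)*(q^4 - 2*q^3 - q^2 + 2*q) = (q - 2)*(q + 2)*(q^3 - q) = q*(q - 2)*(q + 2)*(q^2 - 1) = q*(q - 2)*(q - 1)*(q + 2)*(q + 1)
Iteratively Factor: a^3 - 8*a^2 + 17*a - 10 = (a - 1)*(a^2 - 7*a + 10) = (a - 5)*(a - 1)*(a - 2)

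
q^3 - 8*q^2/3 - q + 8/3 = (q - 8/3)*(q - 1)*(q + 1)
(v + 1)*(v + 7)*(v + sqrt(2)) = v^3 + sqrt(2)*v^2 + 8*v^2 + 7*v + 8*sqrt(2)*v + 7*sqrt(2)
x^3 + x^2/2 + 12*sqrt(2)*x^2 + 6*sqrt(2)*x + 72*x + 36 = (x + 1/2)*(x + 6*sqrt(2))^2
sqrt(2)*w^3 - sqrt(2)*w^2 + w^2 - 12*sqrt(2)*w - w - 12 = (w - 4)*(w + 3)*(sqrt(2)*w + 1)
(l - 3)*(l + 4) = l^2 + l - 12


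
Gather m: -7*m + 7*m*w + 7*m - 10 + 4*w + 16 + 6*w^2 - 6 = 7*m*w + 6*w^2 + 4*w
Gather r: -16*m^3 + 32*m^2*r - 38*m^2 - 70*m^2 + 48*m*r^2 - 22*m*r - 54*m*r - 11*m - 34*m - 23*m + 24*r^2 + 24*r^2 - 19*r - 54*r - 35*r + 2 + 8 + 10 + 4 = -16*m^3 - 108*m^2 - 68*m + r^2*(48*m + 48) + r*(32*m^2 - 76*m - 108) + 24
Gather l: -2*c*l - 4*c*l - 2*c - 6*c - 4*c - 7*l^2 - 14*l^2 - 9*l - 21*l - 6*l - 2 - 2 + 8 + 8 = -12*c - 21*l^2 + l*(-6*c - 36) + 12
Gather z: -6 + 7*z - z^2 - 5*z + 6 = -z^2 + 2*z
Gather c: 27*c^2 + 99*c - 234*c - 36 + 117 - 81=27*c^2 - 135*c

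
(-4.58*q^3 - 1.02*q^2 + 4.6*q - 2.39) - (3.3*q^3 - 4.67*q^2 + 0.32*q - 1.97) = -7.88*q^3 + 3.65*q^2 + 4.28*q - 0.42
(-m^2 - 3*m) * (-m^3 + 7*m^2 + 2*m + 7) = m^5 - 4*m^4 - 23*m^3 - 13*m^2 - 21*m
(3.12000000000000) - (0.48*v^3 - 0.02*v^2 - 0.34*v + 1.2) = -0.48*v^3 + 0.02*v^2 + 0.34*v + 1.92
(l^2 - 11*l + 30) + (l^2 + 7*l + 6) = 2*l^2 - 4*l + 36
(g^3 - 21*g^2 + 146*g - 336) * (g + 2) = g^4 - 19*g^3 + 104*g^2 - 44*g - 672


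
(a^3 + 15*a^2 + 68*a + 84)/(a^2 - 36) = (a^2 + 9*a + 14)/(a - 6)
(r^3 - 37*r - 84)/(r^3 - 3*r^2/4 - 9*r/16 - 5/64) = 64*(-r^3 + 37*r + 84)/(-64*r^3 + 48*r^2 + 36*r + 5)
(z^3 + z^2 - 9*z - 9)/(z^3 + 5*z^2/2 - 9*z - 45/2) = 2*(z + 1)/(2*z + 5)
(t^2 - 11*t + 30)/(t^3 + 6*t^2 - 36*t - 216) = (t - 5)/(t^2 + 12*t + 36)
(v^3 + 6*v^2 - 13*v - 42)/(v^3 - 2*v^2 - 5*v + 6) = (v + 7)/(v - 1)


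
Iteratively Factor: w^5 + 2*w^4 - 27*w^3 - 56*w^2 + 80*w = (w + 4)*(w^4 - 2*w^3 - 19*w^2 + 20*w) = w*(w + 4)*(w^3 - 2*w^2 - 19*w + 20) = w*(w + 4)^2*(w^2 - 6*w + 5) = w*(w - 1)*(w + 4)^2*(w - 5)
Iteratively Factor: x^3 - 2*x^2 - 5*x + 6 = (x + 2)*(x^2 - 4*x + 3) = (x - 1)*(x + 2)*(x - 3)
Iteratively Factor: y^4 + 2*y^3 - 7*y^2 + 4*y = (y + 4)*(y^3 - 2*y^2 + y) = y*(y + 4)*(y^2 - 2*y + 1) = y*(y - 1)*(y + 4)*(y - 1)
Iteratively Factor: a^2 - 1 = (a - 1)*(a + 1)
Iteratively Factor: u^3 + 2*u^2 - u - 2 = (u + 2)*(u^2 - 1) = (u + 1)*(u + 2)*(u - 1)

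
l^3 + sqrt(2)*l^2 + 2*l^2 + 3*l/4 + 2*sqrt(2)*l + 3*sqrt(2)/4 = (l + 1/2)*(l + 3/2)*(l + sqrt(2))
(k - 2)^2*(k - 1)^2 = k^4 - 6*k^3 + 13*k^2 - 12*k + 4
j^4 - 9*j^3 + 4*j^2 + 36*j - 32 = (j - 8)*(j - 2)*(j - 1)*(j + 2)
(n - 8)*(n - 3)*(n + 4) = n^3 - 7*n^2 - 20*n + 96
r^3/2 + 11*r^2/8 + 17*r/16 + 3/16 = (r/2 + 1/2)*(r + 1/4)*(r + 3/2)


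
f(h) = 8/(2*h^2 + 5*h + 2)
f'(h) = 8*(-4*h - 5)/(2*h^2 + 5*h + 2)^2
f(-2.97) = 1.67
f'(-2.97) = 2.40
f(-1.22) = -7.12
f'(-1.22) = -0.76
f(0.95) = 0.94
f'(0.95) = -0.96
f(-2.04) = 64.94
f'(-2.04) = 1665.54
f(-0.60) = -28.57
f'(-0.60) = -265.31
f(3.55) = 0.18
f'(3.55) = -0.08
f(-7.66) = 0.10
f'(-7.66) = 0.03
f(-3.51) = 0.88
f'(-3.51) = 0.88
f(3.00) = 0.23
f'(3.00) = -0.11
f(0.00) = 4.00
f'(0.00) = -10.00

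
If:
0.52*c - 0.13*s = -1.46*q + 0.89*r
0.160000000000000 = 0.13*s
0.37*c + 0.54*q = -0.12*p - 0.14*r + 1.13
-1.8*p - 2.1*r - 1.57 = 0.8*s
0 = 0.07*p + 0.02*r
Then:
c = 9.97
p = 0.46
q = -4.42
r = -1.61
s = 1.23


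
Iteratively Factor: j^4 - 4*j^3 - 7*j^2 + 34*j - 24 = (j - 2)*(j^3 - 2*j^2 - 11*j + 12) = (j - 2)*(j + 3)*(j^2 - 5*j + 4) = (j - 4)*(j - 2)*(j + 3)*(j - 1)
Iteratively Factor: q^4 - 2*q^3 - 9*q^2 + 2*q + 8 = (q - 1)*(q^3 - q^2 - 10*q - 8) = (q - 4)*(q - 1)*(q^2 + 3*q + 2) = (q - 4)*(q - 1)*(q + 1)*(q + 2)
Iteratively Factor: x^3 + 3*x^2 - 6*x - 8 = (x + 1)*(x^2 + 2*x - 8) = (x + 1)*(x + 4)*(x - 2)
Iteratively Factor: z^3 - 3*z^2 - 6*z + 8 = (z - 4)*(z^2 + z - 2) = (z - 4)*(z + 2)*(z - 1)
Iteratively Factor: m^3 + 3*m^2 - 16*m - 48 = (m + 4)*(m^2 - m - 12) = (m + 3)*(m + 4)*(m - 4)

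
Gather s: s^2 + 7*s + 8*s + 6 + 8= s^2 + 15*s + 14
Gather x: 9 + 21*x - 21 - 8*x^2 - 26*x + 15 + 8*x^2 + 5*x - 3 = 0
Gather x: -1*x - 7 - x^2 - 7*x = -x^2 - 8*x - 7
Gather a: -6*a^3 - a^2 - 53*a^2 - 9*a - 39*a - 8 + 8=-6*a^3 - 54*a^2 - 48*a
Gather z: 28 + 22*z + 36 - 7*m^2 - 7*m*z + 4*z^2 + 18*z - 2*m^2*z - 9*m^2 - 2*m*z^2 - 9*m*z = -16*m^2 + z^2*(4 - 2*m) + z*(-2*m^2 - 16*m + 40) + 64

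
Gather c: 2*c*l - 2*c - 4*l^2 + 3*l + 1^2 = c*(2*l - 2) - 4*l^2 + 3*l + 1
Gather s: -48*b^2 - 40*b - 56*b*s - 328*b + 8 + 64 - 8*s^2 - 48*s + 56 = -48*b^2 - 368*b - 8*s^2 + s*(-56*b - 48) + 128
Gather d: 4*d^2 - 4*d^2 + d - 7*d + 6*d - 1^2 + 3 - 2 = 0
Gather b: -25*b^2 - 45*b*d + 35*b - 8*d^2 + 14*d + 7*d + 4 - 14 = -25*b^2 + b*(35 - 45*d) - 8*d^2 + 21*d - 10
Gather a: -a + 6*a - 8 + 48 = 5*a + 40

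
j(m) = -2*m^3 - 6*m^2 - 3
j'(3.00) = -90.00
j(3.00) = -111.00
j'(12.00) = -1008.00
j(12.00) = -4323.00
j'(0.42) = -6.10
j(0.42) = -4.21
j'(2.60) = -71.76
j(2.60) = -78.71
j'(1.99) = -47.64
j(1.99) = -42.52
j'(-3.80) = -41.04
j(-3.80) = 20.10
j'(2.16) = -53.91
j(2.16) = -51.15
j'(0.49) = -7.32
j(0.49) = -4.68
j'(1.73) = -38.72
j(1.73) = -31.31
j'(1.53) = -32.41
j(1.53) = -24.21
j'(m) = -6*m^2 - 12*m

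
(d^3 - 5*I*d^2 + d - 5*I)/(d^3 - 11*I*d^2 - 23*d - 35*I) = (d - I)/(d - 7*I)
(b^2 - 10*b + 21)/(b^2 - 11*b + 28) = (b - 3)/(b - 4)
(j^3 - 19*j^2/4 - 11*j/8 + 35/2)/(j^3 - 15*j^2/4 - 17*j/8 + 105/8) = (j - 4)/(j - 3)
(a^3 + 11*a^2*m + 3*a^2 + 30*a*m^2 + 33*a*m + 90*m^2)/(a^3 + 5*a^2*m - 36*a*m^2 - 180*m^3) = (a + 3)/(a - 6*m)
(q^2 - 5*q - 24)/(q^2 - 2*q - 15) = (q - 8)/(q - 5)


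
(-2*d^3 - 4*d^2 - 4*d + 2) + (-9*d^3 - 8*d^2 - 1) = -11*d^3 - 12*d^2 - 4*d + 1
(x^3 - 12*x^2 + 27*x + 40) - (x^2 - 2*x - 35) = x^3 - 13*x^2 + 29*x + 75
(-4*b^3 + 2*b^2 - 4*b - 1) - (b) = -4*b^3 + 2*b^2 - 5*b - 1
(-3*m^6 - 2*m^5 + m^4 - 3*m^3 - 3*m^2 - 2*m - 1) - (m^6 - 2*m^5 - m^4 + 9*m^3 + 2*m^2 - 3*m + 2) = -4*m^6 + 2*m^4 - 12*m^3 - 5*m^2 + m - 3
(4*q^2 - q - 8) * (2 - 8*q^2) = -32*q^4 + 8*q^3 + 72*q^2 - 2*q - 16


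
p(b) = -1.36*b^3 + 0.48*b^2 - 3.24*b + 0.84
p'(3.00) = -37.08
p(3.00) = -41.28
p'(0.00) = -3.24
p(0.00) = 0.84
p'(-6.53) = -183.48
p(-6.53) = 421.15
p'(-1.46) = -13.34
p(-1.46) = 10.83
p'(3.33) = -45.29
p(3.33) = -54.85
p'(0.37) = -3.44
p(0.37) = -0.36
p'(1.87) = -15.71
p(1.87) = -12.43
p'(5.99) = -143.88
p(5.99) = -293.64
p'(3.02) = -37.55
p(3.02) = -42.03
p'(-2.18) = -24.72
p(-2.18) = 24.27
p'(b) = -4.08*b^2 + 0.96*b - 3.24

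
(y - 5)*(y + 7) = y^2 + 2*y - 35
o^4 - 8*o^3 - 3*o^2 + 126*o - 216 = (o - 6)*(o - 3)^2*(o + 4)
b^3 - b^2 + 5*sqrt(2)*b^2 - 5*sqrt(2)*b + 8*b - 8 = (b - 1)*(b + sqrt(2))*(b + 4*sqrt(2))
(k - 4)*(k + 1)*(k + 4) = k^3 + k^2 - 16*k - 16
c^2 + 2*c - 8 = (c - 2)*(c + 4)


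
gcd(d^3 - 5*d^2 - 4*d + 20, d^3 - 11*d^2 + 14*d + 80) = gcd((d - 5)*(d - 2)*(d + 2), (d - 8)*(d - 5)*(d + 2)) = d^2 - 3*d - 10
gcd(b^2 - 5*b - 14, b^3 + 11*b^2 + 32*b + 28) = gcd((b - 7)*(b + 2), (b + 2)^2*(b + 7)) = b + 2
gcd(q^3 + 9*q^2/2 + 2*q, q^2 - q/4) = q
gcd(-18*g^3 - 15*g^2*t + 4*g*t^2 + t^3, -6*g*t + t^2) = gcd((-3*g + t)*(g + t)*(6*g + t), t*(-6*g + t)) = 1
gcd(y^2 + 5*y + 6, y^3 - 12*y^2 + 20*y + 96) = y + 2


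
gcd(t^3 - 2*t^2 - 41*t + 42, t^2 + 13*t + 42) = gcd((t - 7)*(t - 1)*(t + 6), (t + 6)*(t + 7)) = t + 6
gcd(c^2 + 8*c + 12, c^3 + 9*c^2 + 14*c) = c + 2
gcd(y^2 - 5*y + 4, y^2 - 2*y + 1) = y - 1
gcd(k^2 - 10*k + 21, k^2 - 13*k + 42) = k - 7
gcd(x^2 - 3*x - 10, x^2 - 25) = x - 5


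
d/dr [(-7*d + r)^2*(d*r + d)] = d*(7*d - r)*(7*d - 3*r - 2)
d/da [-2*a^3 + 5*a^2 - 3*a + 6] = -6*a^2 + 10*a - 3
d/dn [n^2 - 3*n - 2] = 2*n - 3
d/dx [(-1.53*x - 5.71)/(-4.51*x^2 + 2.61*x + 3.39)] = (-6.9003*x^2 - 51.5042*x + 9.7164)/(20.3401*x^4 - 23.5422*x^3 - 23.7657*x^2 + 17.6958*x + 11.4921)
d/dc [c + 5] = 1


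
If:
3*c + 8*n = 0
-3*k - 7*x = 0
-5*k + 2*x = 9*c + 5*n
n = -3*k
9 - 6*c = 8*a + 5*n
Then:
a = 9/8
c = 0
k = 0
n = 0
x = 0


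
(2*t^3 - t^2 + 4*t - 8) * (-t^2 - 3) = -2*t^5 + t^4 - 10*t^3 + 11*t^2 - 12*t + 24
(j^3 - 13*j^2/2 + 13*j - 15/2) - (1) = j^3 - 13*j^2/2 + 13*j - 17/2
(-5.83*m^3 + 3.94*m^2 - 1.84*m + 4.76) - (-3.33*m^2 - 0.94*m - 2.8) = -5.83*m^3 + 7.27*m^2 - 0.9*m + 7.56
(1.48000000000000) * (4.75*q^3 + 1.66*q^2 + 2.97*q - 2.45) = 7.03*q^3 + 2.4568*q^2 + 4.3956*q - 3.626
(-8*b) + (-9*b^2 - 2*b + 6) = -9*b^2 - 10*b + 6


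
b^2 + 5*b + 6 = (b + 2)*(b + 3)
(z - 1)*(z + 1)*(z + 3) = z^3 + 3*z^2 - z - 3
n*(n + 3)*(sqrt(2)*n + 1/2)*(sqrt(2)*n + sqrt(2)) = 2*n^4 + sqrt(2)*n^3/2 + 8*n^3 + 2*sqrt(2)*n^2 + 6*n^2 + 3*sqrt(2)*n/2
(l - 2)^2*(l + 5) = l^3 + l^2 - 16*l + 20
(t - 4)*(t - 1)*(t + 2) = t^3 - 3*t^2 - 6*t + 8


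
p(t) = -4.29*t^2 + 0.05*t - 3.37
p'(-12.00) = 103.01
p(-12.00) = -621.73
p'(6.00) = -51.43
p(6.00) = -157.51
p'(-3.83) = 32.91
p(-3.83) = -66.49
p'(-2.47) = 21.24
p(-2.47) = -29.67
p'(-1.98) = 17.04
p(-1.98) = -20.29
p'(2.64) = -22.60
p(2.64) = -33.14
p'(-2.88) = 24.76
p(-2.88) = -39.10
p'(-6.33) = 54.36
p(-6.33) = -175.58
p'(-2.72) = 23.39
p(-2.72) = -35.25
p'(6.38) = -54.69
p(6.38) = -177.67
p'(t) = 0.05 - 8.58*t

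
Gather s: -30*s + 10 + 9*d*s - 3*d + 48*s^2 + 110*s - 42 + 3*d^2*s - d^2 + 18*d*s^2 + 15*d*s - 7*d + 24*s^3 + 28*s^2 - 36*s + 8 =-d^2 - 10*d + 24*s^3 + s^2*(18*d + 76) + s*(3*d^2 + 24*d + 44) - 24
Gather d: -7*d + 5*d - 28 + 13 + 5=-2*d - 10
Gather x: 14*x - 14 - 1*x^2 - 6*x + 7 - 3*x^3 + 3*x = -3*x^3 - x^2 + 11*x - 7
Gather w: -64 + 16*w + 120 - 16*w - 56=0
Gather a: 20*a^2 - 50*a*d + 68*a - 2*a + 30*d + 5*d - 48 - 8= 20*a^2 + a*(66 - 50*d) + 35*d - 56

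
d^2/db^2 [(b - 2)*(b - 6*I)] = 2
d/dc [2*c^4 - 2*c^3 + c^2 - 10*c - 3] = 8*c^3 - 6*c^2 + 2*c - 10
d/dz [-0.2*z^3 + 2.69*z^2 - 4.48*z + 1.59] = -0.6*z^2 + 5.38*z - 4.48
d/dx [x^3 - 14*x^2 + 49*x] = 3*x^2 - 28*x + 49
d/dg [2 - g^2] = -2*g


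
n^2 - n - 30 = (n - 6)*(n + 5)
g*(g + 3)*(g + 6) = g^3 + 9*g^2 + 18*g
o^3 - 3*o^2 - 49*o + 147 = (o - 7)*(o - 3)*(o + 7)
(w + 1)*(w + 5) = w^2 + 6*w + 5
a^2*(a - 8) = a^3 - 8*a^2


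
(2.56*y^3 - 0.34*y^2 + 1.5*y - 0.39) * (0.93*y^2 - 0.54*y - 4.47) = 2.3808*y^5 - 1.6986*y^4 - 9.8646*y^3 + 0.3471*y^2 - 6.4944*y + 1.7433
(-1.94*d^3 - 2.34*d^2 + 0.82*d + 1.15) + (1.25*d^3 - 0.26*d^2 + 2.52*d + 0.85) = -0.69*d^3 - 2.6*d^2 + 3.34*d + 2.0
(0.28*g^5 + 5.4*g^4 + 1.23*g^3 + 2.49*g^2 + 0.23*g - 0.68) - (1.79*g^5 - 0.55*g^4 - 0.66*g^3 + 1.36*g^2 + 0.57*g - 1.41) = -1.51*g^5 + 5.95*g^4 + 1.89*g^3 + 1.13*g^2 - 0.34*g + 0.73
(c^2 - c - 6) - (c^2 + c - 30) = 24 - 2*c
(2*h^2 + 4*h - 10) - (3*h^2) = -h^2 + 4*h - 10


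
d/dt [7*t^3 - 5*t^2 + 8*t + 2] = 21*t^2 - 10*t + 8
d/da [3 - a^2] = -2*a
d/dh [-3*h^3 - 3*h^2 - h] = -9*h^2 - 6*h - 1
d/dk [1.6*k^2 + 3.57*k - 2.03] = 3.2*k + 3.57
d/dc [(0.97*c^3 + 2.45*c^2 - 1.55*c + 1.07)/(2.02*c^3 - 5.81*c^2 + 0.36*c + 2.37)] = (-10.5847*c^4 + 6.9604*c^3 - 7.711*c^2 + 24.0464*c - 4.0587)/(4.0804*c^6 - 23.4724*c^5 + 35.2105*c^4 + 5.3916*c^3 - 27.4098*c^2 + 1.7064*c + 5.6169)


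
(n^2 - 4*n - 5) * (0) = 0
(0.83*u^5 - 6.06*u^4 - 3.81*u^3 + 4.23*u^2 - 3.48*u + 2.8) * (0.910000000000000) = 0.7553*u^5 - 5.5146*u^4 - 3.4671*u^3 + 3.8493*u^2 - 3.1668*u + 2.548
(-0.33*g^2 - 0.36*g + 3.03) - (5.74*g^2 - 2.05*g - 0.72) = -6.07*g^2 + 1.69*g + 3.75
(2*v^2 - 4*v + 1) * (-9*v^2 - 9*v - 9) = -18*v^4 + 18*v^3 + 9*v^2 + 27*v - 9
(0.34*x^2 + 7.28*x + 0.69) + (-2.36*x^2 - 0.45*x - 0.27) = -2.02*x^2 + 6.83*x + 0.42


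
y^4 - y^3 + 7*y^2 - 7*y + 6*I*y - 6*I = (y - 1)*(y - 3*I)*(y + I)*(y + 2*I)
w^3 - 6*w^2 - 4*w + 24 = (w - 6)*(w - 2)*(w + 2)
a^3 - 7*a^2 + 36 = (a - 6)*(a - 3)*(a + 2)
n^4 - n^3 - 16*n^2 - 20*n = n*(n - 5)*(n + 2)^2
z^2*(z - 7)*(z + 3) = z^4 - 4*z^3 - 21*z^2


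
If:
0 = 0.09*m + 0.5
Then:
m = -5.56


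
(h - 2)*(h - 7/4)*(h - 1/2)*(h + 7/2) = h^4 - 3*h^3/4 - 19*h^2/2 + 273*h/16 - 49/8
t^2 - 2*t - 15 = (t - 5)*(t + 3)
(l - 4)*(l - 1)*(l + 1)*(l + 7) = l^4 + 3*l^3 - 29*l^2 - 3*l + 28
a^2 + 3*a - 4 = (a - 1)*(a + 4)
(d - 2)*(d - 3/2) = d^2 - 7*d/2 + 3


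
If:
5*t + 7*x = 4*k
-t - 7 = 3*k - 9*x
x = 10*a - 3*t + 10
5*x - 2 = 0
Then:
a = -621/475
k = -71/95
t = -22/19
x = 2/5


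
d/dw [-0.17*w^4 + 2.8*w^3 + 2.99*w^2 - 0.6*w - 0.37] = -0.68*w^3 + 8.4*w^2 + 5.98*w - 0.6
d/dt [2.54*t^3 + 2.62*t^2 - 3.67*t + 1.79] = 7.62*t^2 + 5.24*t - 3.67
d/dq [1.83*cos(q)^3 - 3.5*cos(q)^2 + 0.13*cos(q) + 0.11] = (-5.49*cos(q)^2 + 7.0*cos(q) - 0.13)*sin(q)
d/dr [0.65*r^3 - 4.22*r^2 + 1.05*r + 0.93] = 1.95*r^2 - 8.44*r + 1.05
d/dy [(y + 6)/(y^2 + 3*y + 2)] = (y^2 + 3*y - (y + 6)*(2*y + 3) + 2)/(y^2 + 3*y + 2)^2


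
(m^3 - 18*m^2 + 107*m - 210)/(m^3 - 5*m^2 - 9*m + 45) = (m^2 - 13*m + 42)/(m^2 - 9)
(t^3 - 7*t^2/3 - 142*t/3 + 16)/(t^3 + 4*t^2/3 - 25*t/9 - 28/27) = 9*(3*t^3 - 7*t^2 - 142*t + 48)/(27*t^3 + 36*t^2 - 75*t - 28)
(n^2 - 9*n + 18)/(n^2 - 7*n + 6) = (n - 3)/(n - 1)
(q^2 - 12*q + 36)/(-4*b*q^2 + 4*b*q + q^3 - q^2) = (-q^2 + 12*q - 36)/(q*(4*b*q - 4*b - q^2 + q))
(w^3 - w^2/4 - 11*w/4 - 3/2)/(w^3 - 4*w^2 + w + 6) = (w + 3/4)/(w - 3)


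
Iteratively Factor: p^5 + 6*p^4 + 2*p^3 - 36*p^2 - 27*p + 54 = (p - 1)*(p^4 + 7*p^3 + 9*p^2 - 27*p - 54) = (p - 2)*(p - 1)*(p^3 + 9*p^2 + 27*p + 27) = (p - 2)*(p - 1)*(p + 3)*(p^2 + 6*p + 9) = (p - 2)*(p - 1)*(p + 3)^2*(p + 3)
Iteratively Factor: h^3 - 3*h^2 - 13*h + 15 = (h + 3)*(h^2 - 6*h + 5) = (h - 5)*(h + 3)*(h - 1)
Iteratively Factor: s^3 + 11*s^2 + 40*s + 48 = (s + 4)*(s^2 + 7*s + 12) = (s + 3)*(s + 4)*(s + 4)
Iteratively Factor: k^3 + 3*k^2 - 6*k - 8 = (k + 4)*(k^2 - k - 2) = (k + 1)*(k + 4)*(k - 2)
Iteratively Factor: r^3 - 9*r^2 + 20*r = (r - 5)*(r^2 - 4*r) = (r - 5)*(r - 4)*(r)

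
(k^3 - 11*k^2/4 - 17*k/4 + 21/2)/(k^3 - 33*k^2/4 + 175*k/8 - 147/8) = 2*(k + 2)/(2*k - 7)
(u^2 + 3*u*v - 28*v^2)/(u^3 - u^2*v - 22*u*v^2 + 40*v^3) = (u + 7*v)/(u^2 + 3*u*v - 10*v^2)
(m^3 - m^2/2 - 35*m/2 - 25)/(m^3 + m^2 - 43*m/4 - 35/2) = 2*(m - 5)/(2*m - 7)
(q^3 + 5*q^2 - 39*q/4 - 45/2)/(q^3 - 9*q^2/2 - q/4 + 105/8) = 2*(q + 6)/(2*q - 7)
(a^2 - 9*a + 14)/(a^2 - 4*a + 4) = (a - 7)/(a - 2)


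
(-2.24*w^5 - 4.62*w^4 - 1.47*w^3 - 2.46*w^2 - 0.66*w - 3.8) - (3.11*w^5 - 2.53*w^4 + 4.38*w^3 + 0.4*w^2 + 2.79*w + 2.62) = -5.35*w^5 - 2.09*w^4 - 5.85*w^3 - 2.86*w^2 - 3.45*w - 6.42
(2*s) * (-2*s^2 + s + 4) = -4*s^3 + 2*s^2 + 8*s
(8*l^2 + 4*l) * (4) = 32*l^2 + 16*l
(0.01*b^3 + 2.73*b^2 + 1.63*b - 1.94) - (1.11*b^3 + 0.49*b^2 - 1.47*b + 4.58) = -1.1*b^3 + 2.24*b^2 + 3.1*b - 6.52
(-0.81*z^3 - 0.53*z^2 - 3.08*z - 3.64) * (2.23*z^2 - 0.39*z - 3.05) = -1.8063*z^5 - 0.866*z^4 - 4.1912*z^3 - 5.2995*z^2 + 10.8136*z + 11.102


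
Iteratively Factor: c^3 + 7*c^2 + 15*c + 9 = (c + 1)*(c^2 + 6*c + 9) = (c + 1)*(c + 3)*(c + 3)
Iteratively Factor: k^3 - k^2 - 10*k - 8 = (k - 4)*(k^2 + 3*k + 2) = (k - 4)*(k + 1)*(k + 2)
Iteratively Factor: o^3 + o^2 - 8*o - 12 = (o + 2)*(o^2 - o - 6) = (o - 3)*(o + 2)*(o + 2)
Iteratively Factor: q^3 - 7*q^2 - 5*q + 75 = (q + 3)*(q^2 - 10*q + 25) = (q - 5)*(q + 3)*(q - 5)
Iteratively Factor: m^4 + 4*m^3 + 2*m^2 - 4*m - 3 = (m + 1)*(m^3 + 3*m^2 - m - 3) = (m + 1)^2*(m^2 + 2*m - 3) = (m - 1)*(m + 1)^2*(m + 3)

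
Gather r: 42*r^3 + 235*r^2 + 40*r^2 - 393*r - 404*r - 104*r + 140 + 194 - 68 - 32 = 42*r^3 + 275*r^2 - 901*r + 234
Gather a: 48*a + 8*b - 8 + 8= 48*a + 8*b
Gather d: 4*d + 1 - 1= 4*d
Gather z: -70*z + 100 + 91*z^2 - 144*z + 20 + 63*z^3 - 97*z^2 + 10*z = 63*z^3 - 6*z^2 - 204*z + 120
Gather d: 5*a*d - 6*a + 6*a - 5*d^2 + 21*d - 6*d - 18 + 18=-5*d^2 + d*(5*a + 15)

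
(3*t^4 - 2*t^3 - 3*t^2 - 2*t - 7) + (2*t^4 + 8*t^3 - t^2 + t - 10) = 5*t^4 + 6*t^3 - 4*t^2 - t - 17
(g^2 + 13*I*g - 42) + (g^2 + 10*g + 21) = 2*g^2 + 10*g + 13*I*g - 21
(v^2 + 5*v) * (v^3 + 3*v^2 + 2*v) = v^5 + 8*v^4 + 17*v^3 + 10*v^2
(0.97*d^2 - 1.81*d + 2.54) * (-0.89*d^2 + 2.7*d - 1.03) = -0.8633*d^4 + 4.2299*d^3 - 8.1467*d^2 + 8.7223*d - 2.6162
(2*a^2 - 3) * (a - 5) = 2*a^3 - 10*a^2 - 3*a + 15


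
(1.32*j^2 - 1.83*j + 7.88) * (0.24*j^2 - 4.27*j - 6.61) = 0.3168*j^4 - 6.0756*j^3 + 0.980099999999998*j^2 - 21.5513*j - 52.0868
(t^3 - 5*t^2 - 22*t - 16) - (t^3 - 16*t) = -5*t^2 - 6*t - 16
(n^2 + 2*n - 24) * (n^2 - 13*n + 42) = n^4 - 11*n^3 - 8*n^2 + 396*n - 1008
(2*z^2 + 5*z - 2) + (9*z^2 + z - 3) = 11*z^2 + 6*z - 5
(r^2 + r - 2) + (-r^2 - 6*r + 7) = 5 - 5*r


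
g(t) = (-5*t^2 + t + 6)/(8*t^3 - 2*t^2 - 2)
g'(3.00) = 0.04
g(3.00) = -0.18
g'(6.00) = 0.02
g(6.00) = -0.10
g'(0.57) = -15.97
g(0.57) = -4.23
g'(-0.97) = -1.03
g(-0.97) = -0.03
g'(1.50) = -0.25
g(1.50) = -0.18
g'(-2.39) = 0.04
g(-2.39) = 0.20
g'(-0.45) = -4.83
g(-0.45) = -1.45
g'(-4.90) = 0.02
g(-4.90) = 0.12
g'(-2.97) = 0.04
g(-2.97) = 0.18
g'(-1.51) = -0.11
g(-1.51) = 0.20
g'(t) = (1 - 10*t)/(8*t^3 - 2*t^2 - 2) + (-24*t^2 + 4*t)*(-5*t^2 + t + 6)/(8*t^3 - 2*t^2 - 2)^2 = (-t*(6*t - 1)*(-5*t^2 + t + 6) + (10*t - 1)*(-4*t^3 + t^2 + 1)/2)/(-4*t^3 + t^2 + 1)^2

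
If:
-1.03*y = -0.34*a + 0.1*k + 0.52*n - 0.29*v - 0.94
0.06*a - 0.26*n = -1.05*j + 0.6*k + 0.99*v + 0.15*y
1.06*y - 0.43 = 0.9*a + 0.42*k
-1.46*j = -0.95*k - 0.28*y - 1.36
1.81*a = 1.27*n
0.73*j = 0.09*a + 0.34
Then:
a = 0.88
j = 0.57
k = -0.80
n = 1.26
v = 0.69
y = 0.84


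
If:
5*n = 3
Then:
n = 3/5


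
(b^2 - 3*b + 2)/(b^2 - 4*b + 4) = (b - 1)/(b - 2)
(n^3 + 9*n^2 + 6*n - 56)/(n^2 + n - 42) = (n^2 + 2*n - 8)/(n - 6)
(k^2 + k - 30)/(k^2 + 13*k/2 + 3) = 2*(k - 5)/(2*k + 1)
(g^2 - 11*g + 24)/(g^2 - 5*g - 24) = (g - 3)/(g + 3)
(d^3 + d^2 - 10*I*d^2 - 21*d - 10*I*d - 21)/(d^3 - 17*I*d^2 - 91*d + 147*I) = (d + 1)/(d - 7*I)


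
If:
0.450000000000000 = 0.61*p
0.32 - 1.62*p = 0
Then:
No Solution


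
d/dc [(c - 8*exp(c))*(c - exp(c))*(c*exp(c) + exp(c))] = ((1 - exp(c))*(c + 1)*(c - 8*exp(c)) - (c + 1)*(c - exp(c))*(8*exp(c) - 1) + (c + 2)*(c - 8*exp(c))*(c - exp(c)))*exp(c)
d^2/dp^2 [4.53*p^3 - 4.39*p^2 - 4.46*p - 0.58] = 27.18*p - 8.78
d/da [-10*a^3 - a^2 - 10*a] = -30*a^2 - 2*a - 10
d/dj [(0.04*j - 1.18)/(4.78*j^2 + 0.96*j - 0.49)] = (-0.1912*j^2 + 11.2808*j + 1.1132)/(22.8484*j^4 + 9.1776*j^3 - 3.7628*j^2 - 0.9408*j + 0.2401)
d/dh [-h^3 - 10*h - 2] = -3*h^2 - 10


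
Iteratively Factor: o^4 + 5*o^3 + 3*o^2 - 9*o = (o + 3)*(o^3 + 2*o^2 - 3*o) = (o + 3)^2*(o^2 - o) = o*(o + 3)^2*(o - 1)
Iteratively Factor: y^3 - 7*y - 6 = (y + 1)*(y^2 - y - 6) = (y - 3)*(y + 1)*(y + 2)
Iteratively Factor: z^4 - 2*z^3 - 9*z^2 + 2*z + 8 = (z - 4)*(z^3 + 2*z^2 - z - 2) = (z - 4)*(z + 2)*(z^2 - 1) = (z - 4)*(z + 1)*(z + 2)*(z - 1)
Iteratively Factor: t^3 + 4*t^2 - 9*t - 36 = (t + 4)*(t^2 - 9) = (t - 3)*(t + 4)*(t + 3)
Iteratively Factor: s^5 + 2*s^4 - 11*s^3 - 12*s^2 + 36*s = (s - 2)*(s^4 + 4*s^3 - 3*s^2 - 18*s) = (s - 2)*(s + 3)*(s^3 + s^2 - 6*s) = (s - 2)^2*(s + 3)*(s^2 + 3*s) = (s - 2)^2*(s + 3)^2*(s)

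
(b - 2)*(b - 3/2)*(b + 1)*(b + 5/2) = b^4 - 27*b^2/4 + 7*b/4 + 15/2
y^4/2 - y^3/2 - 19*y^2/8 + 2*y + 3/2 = (y/2 + 1/4)*(y - 2)*(y - 3/2)*(y + 2)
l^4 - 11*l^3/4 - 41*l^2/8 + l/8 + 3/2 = (l - 4)*(l - 1/2)*(l + 3/4)*(l + 1)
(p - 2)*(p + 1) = p^2 - p - 2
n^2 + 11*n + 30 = (n + 5)*(n + 6)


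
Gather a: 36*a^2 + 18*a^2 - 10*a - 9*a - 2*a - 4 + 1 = 54*a^2 - 21*a - 3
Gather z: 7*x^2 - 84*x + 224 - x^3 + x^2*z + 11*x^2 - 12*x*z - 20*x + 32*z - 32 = -x^3 + 18*x^2 - 104*x + z*(x^2 - 12*x + 32) + 192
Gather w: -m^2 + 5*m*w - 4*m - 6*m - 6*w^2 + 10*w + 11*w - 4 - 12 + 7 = -m^2 - 10*m - 6*w^2 + w*(5*m + 21) - 9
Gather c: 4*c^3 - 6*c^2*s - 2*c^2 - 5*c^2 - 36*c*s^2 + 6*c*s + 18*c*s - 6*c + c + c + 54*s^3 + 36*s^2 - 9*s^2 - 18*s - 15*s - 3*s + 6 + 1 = 4*c^3 + c^2*(-6*s - 7) + c*(-36*s^2 + 24*s - 4) + 54*s^3 + 27*s^2 - 36*s + 7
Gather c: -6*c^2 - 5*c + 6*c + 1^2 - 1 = -6*c^2 + c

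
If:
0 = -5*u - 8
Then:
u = -8/5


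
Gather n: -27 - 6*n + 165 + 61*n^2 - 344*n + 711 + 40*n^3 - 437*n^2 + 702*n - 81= 40*n^3 - 376*n^2 + 352*n + 768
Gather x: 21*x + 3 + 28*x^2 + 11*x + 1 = 28*x^2 + 32*x + 4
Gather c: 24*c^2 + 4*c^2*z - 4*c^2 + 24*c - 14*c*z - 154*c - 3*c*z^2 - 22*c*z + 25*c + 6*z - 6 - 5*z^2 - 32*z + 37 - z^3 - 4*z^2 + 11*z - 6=c^2*(4*z + 20) + c*(-3*z^2 - 36*z - 105) - z^3 - 9*z^2 - 15*z + 25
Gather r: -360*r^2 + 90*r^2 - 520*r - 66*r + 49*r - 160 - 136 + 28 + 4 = -270*r^2 - 537*r - 264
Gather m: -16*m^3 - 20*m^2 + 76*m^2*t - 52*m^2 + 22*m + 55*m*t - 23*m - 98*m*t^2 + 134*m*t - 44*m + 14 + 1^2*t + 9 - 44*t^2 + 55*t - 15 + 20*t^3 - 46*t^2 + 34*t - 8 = -16*m^3 + m^2*(76*t - 72) + m*(-98*t^2 + 189*t - 45) + 20*t^3 - 90*t^2 + 90*t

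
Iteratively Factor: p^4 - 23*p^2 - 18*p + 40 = (p - 1)*(p^3 + p^2 - 22*p - 40) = (p - 5)*(p - 1)*(p^2 + 6*p + 8) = (p - 5)*(p - 1)*(p + 2)*(p + 4)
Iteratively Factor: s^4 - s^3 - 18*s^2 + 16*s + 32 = (s - 2)*(s^3 + s^2 - 16*s - 16) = (s - 4)*(s - 2)*(s^2 + 5*s + 4) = (s - 4)*(s - 2)*(s + 1)*(s + 4)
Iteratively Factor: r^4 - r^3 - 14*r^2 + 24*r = (r - 2)*(r^3 + r^2 - 12*r) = (r - 3)*(r - 2)*(r^2 + 4*r) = (r - 3)*(r - 2)*(r + 4)*(r)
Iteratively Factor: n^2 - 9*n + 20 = (n - 4)*(n - 5)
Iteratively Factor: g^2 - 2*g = (g)*(g - 2)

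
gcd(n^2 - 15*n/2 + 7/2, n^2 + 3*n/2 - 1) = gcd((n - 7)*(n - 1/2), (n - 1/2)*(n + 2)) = n - 1/2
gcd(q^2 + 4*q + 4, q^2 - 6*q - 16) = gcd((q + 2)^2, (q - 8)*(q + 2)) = q + 2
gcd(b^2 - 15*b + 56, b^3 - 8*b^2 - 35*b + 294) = b - 7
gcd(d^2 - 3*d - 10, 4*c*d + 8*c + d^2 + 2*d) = d + 2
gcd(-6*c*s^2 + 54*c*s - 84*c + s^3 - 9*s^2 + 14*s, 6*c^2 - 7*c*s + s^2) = -6*c + s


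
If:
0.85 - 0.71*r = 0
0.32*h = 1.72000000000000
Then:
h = 5.38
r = 1.20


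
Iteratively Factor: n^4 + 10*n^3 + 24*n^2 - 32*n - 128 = (n + 4)*(n^3 + 6*n^2 - 32) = (n - 2)*(n + 4)*(n^2 + 8*n + 16) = (n - 2)*(n + 4)^2*(n + 4)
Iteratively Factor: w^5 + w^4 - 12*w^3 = (w)*(w^4 + w^3 - 12*w^2) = w^2*(w^3 + w^2 - 12*w) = w^2*(w + 4)*(w^2 - 3*w) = w^3*(w + 4)*(w - 3)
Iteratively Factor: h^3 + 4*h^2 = (h)*(h^2 + 4*h) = h^2*(h + 4)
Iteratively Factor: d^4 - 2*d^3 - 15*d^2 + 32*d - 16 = (d + 4)*(d^3 - 6*d^2 + 9*d - 4) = (d - 4)*(d + 4)*(d^2 - 2*d + 1) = (d - 4)*(d - 1)*(d + 4)*(d - 1)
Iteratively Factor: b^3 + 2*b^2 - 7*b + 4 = (b + 4)*(b^2 - 2*b + 1) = (b - 1)*(b + 4)*(b - 1)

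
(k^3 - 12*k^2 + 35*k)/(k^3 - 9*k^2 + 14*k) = (k - 5)/(k - 2)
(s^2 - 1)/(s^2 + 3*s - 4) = (s + 1)/(s + 4)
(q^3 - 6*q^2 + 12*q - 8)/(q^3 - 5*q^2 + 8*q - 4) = (q - 2)/(q - 1)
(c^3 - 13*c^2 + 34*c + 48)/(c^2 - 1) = (c^2 - 14*c + 48)/(c - 1)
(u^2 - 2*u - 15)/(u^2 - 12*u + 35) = (u + 3)/(u - 7)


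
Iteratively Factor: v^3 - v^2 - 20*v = (v)*(v^2 - v - 20) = v*(v + 4)*(v - 5)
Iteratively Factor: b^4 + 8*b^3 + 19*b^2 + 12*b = (b + 3)*(b^3 + 5*b^2 + 4*b) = (b + 3)*(b + 4)*(b^2 + b) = (b + 1)*(b + 3)*(b + 4)*(b)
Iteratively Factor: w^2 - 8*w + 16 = (w - 4)*(w - 4)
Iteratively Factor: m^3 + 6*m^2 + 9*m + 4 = (m + 4)*(m^2 + 2*m + 1) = (m + 1)*(m + 4)*(m + 1)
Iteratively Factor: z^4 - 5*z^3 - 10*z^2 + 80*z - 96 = (z - 2)*(z^3 - 3*z^2 - 16*z + 48) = (z - 3)*(z - 2)*(z^2 - 16) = (z - 3)*(z - 2)*(z + 4)*(z - 4)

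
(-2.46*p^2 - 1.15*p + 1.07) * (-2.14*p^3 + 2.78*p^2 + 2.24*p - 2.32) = 5.2644*p^5 - 4.3778*p^4 - 10.9972*p^3 + 6.1058*p^2 + 5.0648*p - 2.4824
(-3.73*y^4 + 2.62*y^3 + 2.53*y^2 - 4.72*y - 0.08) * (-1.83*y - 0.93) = 6.8259*y^5 - 1.3257*y^4 - 7.0665*y^3 + 6.2847*y^2 + 4.536*y + 0.0744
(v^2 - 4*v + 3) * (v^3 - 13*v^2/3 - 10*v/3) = v^5 - 25*v^4/3 + 17*v^3 + v^2/3 - 10*v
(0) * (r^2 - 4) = 0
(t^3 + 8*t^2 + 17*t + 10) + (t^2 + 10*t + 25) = t^3 + 9*t^2 + 27*t + 35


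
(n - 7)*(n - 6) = n^2 - 13*n + 42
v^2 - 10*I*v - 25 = (v - 5*I)^2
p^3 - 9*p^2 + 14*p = p*(p - 7)*(p - 2)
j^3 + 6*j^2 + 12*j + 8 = (j + 2)^3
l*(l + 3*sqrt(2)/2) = l^2 + 3*sqrt(2)*l/2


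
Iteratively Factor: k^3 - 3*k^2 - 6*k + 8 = (k + 2)*(k^2 - 5*k + 4) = (k - 1)*(k + 2)*(k - 4)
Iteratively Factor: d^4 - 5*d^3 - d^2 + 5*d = (d - 1)*(d^3 - 4*d^2 - 5*d) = (d - 1)*(d + 1)*(d^2 - 5*d) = d*(d - 1)*(d + 1)*(d - 5)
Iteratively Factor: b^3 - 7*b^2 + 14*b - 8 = (b - 2)*(b^2 - 5*b + 4) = (b - 2)*(b - 1)*(b - 4)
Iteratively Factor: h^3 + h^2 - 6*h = (h + 3)*(h^2 - 2*h) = (h - 2)*(h + 3)*(h)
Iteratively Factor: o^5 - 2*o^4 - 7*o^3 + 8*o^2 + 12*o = (o - 2)*(o^4 - 7*o^2 - 6*o) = (o - 2)*(o + 2)*(o^3 - 2*o^2 - 3*o) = (o - 2)*(o + 1)*(o + 2)*(o^2 - 3*o) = o*(o - 2)*(o + 1)*(o + 2)*(o - 3)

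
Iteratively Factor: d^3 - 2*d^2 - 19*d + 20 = (d + 4)*(d^2 - 6*d + 5) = (d - 1)*(d + 4)*(d - 5)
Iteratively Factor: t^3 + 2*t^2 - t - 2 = (t - 1)*(t^2 + 3*t + 2) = (t - 1)*(t + 2)*(t + 1)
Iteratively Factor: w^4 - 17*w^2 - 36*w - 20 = (w + 2)*(w^3 - 2*w^2 - 13*w - 10) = (w + 1)*(w + 2)*(w^2 - 3*w - 10) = (w - 5)*(w + 1)*(w + 2)*(w + 2)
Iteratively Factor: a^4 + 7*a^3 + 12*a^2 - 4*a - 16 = (a + 2)*(a^3 + 5*a^2 + 2*a - 8) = (a + 2)*(a + 4)*(a^2 + a - 2) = (a + 2)^2*(a + 4)*(a - 1)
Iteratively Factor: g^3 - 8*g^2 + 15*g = (g)*(g^2 - 8*g + 15) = g*(g - 3)*(g - 5)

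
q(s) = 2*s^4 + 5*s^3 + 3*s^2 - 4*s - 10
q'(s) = 8*s^3 + 15*s^2 + 6*s - 4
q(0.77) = -8.32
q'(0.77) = 13.17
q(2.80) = 235.01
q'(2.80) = 306.02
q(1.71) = 34.03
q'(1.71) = 90.12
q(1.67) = 30.53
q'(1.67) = 85.11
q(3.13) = 352.15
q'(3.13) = 407.05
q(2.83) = 244.32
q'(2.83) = 314.43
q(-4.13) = 287.34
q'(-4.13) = -336.49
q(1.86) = 49.05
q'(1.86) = 110.53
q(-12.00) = 33302.00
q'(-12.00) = -11740.00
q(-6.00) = 1634.00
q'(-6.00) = -1228.00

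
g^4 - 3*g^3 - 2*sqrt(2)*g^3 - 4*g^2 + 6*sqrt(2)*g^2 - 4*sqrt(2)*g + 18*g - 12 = (g - 2)*(g - 1)*(g - 3*sqrt(2))*(g + sqrt(2))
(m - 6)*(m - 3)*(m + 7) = m^3 - 2*m^2 - 45*m + 126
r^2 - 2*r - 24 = (r - 6)*(r + 4)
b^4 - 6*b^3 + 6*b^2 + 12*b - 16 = (b - 4)*(b - 2)*(b - sqrt(2))*(b + sqrt(2))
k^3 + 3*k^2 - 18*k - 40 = (k - 4)*(k + 2)*(k + 5)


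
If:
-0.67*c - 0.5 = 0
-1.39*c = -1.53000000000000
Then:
No Solution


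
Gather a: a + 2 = a + 2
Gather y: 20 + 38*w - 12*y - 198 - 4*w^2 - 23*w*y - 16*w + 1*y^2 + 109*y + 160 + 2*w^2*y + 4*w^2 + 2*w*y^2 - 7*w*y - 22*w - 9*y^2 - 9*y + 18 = y^2*(2*w - 8) + y*(2*w^2 - 30*w + 88)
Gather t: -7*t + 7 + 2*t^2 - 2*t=2*t^2 - 9*t + 7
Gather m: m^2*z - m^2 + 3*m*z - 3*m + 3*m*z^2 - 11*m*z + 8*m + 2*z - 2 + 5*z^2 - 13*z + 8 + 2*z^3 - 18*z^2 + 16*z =m^2*(z - 1) + m*(3*z^2 - 8*z + 5) + 2*z^3 - 13*z^2 + 5*z + 6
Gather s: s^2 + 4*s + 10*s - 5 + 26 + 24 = s^2 + 14*s + 45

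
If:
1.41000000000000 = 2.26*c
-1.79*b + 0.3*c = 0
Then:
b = 0.10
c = 0.62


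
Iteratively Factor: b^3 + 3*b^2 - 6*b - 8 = (b + 4)*(b^2 - b - 2) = (b - 2)*(b + 4)*(b + 1)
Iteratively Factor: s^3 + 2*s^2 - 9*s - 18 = (s - 3)*(s^2 + 5*s + 6) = (s - 3)*(s + 3)*(s + 2)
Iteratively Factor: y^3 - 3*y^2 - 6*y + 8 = (y - 1)*(y^2 - 2*y - 8) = (y - 4)*(y - 1)*(y + 2)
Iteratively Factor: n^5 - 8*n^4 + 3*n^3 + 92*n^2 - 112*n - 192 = (n - 4)*(n^4 - 4*n^3 - 13*n^2 + 40*n + 48) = (n - 4)*(n + 3)*(n^3 - 7*n^2 + 8*n + 16) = (n - 4)^2*(n + 3)*(n^2 - 3*n - 4) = (n - 4)^2*(n + 1)*(n + 3)*(n - 4)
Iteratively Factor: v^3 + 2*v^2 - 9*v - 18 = (v + 2)*(v^2 - 9) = (v + 2)*(v + 3)*(v - 3)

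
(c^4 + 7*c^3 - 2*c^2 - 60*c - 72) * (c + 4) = c^5 + 11*c^4 + 26*c^3 - 68*c^2 - 312*c - 288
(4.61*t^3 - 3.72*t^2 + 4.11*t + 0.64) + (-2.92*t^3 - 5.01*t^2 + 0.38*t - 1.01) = 1.69*t^3 - 8.73*t^2 + 4.49*t - 0.37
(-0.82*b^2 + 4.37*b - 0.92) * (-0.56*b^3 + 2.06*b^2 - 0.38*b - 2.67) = 0.4592*b^5 - 4.1364*b^4 + 9.829*b^3 - 1.3664*b^2 - 11.3183*b + 2.4564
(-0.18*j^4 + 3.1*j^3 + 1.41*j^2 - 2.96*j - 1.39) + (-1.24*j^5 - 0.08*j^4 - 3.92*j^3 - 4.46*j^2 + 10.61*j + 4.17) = -1.24*j^5 - 0.26*j^4 - 0.82*j^3 - 3.05*j^2 + 7.65*j + 2.78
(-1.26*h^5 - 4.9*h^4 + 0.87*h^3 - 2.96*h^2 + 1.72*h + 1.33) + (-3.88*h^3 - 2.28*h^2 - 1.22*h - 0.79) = -1.26*h^5 - 4.9*h^4 - 3.01*h^3 - 5.24*h^2 + 0.5*h + 0.54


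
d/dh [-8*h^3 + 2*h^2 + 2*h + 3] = -24*h^2 + 4*h + 2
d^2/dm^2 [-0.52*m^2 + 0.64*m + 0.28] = -1.04000000000000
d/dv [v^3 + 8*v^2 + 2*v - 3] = 3*v^2 + 16*v + 2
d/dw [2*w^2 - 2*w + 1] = 4*w - 2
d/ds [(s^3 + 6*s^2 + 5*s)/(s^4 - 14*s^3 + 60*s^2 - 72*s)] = (-s^3 - 18*s^2 + 21*s + 122)/(s^5 - 22*s^4 + 184*s^3 - 720*s^2 + 1296*s - 864)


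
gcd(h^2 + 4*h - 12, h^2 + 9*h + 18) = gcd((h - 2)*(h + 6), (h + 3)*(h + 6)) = h + 6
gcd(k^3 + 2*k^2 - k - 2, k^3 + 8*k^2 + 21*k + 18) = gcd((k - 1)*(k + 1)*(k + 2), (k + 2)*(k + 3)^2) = k + 2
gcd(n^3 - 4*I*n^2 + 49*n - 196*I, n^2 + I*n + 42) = n + 7*I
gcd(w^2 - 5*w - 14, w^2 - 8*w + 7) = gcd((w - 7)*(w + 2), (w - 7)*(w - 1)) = w - 7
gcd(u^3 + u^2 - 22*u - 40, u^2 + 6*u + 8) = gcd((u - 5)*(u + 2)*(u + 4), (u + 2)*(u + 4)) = u^2 + 6*u + 8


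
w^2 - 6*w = w*(w - 6)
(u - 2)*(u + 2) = u^2 - 4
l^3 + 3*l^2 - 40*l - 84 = (l - 6)*(l + 2)*(l + 7)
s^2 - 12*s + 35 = (s - 7)*(s - 5)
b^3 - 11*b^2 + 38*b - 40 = (b - 5)*(b - 4)*(b - 2)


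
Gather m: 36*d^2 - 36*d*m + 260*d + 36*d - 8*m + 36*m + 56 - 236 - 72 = 36*d^2 + 296*d + m*(28 - 36*d) - 252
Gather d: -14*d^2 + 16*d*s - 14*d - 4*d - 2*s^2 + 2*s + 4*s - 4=-14*d^2 + d*(16*s - 18) - 2*s^2 + 6*s - 4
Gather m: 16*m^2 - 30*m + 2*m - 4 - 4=16*m^2 - 28*m - 8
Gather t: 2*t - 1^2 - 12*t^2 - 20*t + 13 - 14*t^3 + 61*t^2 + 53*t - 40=-14*t^3 + 49*t^2 + 35*t - 28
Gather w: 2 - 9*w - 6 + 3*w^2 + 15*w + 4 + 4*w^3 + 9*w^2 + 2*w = 4*w^3 + 12*w^2 + 8*w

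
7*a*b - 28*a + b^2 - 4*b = (7*a + b)*(b - 4)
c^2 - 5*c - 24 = (c - 8)*(c + 3)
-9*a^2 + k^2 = (-3*a + k)*(3*a + k)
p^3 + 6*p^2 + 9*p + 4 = (p + 1)^2*(p + 4)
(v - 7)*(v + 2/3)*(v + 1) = v^3 - 16*v^2/3 - 11*v - 14/3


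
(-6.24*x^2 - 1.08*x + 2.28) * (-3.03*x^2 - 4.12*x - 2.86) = 18.9072*x^4 + 28.9812*x^3 + 15.3876*x^2 - 6.3048*x - 6.5208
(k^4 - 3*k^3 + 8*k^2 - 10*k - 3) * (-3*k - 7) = -3*k^5 + 2*k^4 - 3*k^3 - 26*k^2 + 79*k + 21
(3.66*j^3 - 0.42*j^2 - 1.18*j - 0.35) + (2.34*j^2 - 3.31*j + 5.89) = 3.66*j^3 + 1.92*j^2 - 4.49*j + 5.54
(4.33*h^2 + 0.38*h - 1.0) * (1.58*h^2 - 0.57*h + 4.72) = 6.8414*h^4 - 1.8677*h^3 + 18.641*h^2 + 2.3636*h - 4.72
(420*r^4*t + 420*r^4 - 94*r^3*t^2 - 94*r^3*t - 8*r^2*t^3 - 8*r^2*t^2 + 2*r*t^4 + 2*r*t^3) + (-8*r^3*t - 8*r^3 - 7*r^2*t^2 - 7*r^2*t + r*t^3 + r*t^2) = 420*r^4*t + 420*r^4 - 94*r^3*t^2 - 102*r^3*t - 8*r^3 - 8*r^2*t^3 - 15*r^2*t^2 - 7*r^2*t + 2*r*t^4 + 3*r*t^3 + r*t^2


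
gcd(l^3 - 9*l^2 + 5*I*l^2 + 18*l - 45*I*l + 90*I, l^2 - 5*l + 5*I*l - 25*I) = l + 5*I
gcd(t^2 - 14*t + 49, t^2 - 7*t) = t - 7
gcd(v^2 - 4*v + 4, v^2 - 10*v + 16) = v - 2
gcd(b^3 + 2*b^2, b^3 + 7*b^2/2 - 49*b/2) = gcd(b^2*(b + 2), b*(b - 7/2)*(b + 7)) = b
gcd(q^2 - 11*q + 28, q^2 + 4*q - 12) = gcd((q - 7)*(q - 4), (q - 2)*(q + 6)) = 1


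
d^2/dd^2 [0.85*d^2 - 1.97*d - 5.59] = 1.70000000000000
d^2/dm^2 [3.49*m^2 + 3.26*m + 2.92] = 6.98000000000000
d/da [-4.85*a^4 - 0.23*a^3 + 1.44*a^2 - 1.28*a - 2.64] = -19.4*a^3 - 0.69*a^2 + 2.88*a - 1.28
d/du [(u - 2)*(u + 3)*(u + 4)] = 3*u^2 + 10*u - 2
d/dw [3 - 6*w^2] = -12*w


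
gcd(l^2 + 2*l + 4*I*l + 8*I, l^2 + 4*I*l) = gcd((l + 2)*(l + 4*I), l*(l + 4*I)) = l + 4*I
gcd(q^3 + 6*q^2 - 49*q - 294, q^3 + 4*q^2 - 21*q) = q + 7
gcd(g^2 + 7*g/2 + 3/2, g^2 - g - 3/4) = g + 1/2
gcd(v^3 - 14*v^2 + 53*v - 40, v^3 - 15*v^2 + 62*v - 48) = v^2 - 9*v + 8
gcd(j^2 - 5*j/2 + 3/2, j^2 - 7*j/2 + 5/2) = j - 1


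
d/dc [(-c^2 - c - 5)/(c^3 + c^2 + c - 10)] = (-(2*c + 1)*(c^3 + c^2 + c - 10) + (c^2 + c + 5)*(3*c^2 + 2*c + 1))/(c^3 + c^2 + c - 10)^2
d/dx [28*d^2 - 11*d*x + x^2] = -11*d + 2*x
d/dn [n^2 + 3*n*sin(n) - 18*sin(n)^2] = 3*n*cos(n) + 2*n + 3*sin(n) - 18*sin(2*n)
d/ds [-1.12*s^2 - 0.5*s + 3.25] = -2.24*s - 0.5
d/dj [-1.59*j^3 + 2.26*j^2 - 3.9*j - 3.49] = -4.77*j^2 + 4.52*j - 3.9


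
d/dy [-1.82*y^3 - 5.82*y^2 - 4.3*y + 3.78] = -5.46*y^2 - 11.64*y - 4.3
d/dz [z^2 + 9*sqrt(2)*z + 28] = 2*z + 9*sqrt(2)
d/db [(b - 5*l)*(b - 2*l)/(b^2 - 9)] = (7*b^2*l - 20*b*l^2 - 18*b + 63*l)/(b^4 - 18*b^2 + 81)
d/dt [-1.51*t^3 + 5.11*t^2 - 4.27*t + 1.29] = -4.53*t^2 + 10.22*t - 4.27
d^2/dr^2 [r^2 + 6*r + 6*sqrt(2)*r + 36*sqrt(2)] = 2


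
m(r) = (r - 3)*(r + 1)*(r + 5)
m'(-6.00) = 59.00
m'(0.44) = -9.78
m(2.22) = -18.13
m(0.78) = -22.84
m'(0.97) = -4.36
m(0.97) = -23.87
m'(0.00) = -13.00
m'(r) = (r - 3)*(r + 1) + (r - 3)*(r + 5) + (r + 1)*(r + 5)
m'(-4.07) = 12.27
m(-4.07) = 20.19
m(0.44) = -20.05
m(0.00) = -15.00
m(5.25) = 144.14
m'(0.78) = -6.49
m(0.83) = -23.15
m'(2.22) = 15.11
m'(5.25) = 101.19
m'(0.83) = -5.95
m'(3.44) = 43.14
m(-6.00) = -45.00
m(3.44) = 16.49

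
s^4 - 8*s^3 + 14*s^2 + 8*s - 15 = (s - 5)*(s - 3)*(s - 1)*(s + 1)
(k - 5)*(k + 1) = k^2 - 4*k - 5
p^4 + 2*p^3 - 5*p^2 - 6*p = p*(p - 2)*(p + 1)*(p + 3)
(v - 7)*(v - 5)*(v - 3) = v^3 - 15*v^2 + 71*v - 105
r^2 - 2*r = r*(r - 2)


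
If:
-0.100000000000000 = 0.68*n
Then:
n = -0.15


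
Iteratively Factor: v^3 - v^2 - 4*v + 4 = (v - 1)*(v^2 - 4) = (v - 1)*(v + 2)*(v - 2)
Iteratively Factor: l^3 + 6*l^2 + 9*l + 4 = (l + 1)*(l^2 + 5*l + 4) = (l + 1)^2*(l + 4)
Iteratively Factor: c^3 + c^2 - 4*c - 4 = (c - 2)*(c^2 + 3*c + 2) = (c - 2)*(c + 2)*(c + 1)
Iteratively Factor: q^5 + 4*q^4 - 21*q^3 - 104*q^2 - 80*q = (q)*(q^4 + 4*q^3 - 21*q^2 - 104*q - 80) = q*(q - 5)*(q^3 + 9*q^2 + 24*q + 16) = q*(q - 5)*(q + 1)*(q^2 + 8*q + 16) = q*(q - 5)*(q + 1)*(q + 4)*(q + 4)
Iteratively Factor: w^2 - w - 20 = (w - 5)*(w + 4)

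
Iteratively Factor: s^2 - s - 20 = (s - 5)*(s + 4)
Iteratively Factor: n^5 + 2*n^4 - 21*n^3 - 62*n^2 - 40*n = (n - 5)*(n^4 + 7*n^3 + 14*n^2 + 8*n) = (n - 5)*(n + 1)*(n^3 + 6*n^2 + 8*n) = (n - 5)*(n + 1)*(n + 4)*(n^2 + 2*n) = n*(n - 5)*(n + 1)*(n + 4)*(n + 2)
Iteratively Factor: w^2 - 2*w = (w)*(w - 2)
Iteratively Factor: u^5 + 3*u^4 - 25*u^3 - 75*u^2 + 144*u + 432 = (u + 4)*(u^4 - u^3 - 21*u^2 + 9*u + 108) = (u - 4)*(u + 4)*(u^3 + 3*u^2 - 9*u - 27) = (u - 4)*(u + 3)*(u + 4)*(u^2 - 9) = (u - 4)*(u - 3)*(u + 3)*(u + 4)*(u + 3)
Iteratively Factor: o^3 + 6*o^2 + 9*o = (o + 3)*(o^2 + 3*o) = (o + 3)^2*(o)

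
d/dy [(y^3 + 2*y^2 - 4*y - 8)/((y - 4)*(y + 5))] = (y^4 + 2*y^3 - 54*y^2 - 64*y + 88)/(y^4 + 2*y^3 - 39*y^2 - 40*y + 400)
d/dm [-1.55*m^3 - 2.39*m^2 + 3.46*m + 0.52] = -4.65*m^2 - 4.78*m + 3.46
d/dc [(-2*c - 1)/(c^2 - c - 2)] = (-2*c^2 + 2*c + (2*c - 1)*(2*c + 1) + 4)/(-c^2 + c + 2)^2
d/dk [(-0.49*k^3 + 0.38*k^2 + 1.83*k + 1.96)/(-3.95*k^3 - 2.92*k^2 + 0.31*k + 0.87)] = (-8.88178419700125e-16*k^5 + 2.9318*k^4 + 14.1532*k^3 + 27.4085*k^2 + 12.1076*k + 0.9845)/(15.6025*k^6 + 23.068*k^5 + 6.0774*k^4 - 8.6834*k^3 - 4.9847*k^2 + 0.5394*k + 0.7569)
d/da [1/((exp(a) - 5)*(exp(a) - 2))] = (7 - 2*exp(a))*exp(a)/(exp(4*a) - 14*exp(3*a) + 69*exp(2*a) - 140*exp(a) + 100)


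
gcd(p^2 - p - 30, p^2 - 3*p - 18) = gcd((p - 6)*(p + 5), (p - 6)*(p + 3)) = p - 6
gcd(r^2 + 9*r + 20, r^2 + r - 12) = r + 4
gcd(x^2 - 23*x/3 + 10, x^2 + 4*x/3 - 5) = x - 5/3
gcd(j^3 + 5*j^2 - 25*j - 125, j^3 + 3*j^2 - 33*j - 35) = j - 5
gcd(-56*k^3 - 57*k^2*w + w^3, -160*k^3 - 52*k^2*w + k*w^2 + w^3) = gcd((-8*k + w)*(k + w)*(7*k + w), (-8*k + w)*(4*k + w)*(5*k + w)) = -8*k + w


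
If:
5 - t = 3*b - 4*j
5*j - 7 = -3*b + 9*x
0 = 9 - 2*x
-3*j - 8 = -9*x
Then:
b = -20/9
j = 65/6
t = 55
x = 9/2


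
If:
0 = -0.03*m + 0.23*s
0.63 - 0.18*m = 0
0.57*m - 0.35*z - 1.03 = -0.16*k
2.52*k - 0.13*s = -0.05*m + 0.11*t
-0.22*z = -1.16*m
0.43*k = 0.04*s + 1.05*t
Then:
No Solution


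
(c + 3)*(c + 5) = c^2 + 8*c + 15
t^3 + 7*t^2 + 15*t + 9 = (t + 1)*(t + 3)^2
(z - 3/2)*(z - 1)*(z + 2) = z^3 - z^2/2 - 7*z/2 + 3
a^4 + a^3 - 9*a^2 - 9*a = a*(a - 3)*(a + 1)*(a + 3)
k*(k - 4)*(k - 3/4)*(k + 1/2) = k^4 - 17*k^3/4 + 5*k^2/8 + 3*k/2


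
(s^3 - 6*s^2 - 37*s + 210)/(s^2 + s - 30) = s - 7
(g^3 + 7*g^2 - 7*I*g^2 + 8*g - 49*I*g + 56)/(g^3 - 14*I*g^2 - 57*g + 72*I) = (g^2 + g*(7 + I) + 7*I)/(g^2 - 6*I*g - 9)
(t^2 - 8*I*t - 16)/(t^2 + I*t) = (t^2 - 8*I*t - 16)/(t*(t + I))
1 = 1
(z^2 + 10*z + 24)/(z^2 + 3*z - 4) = (z + 6)/(z - 1)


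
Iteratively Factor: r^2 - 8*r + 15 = (r - 3)*(r - 5)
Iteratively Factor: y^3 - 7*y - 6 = (y - 3)*(y^2 + 3*y + 2) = (y - 3)*(y + 1)*(y + 2)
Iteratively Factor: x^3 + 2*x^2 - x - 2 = (x + 2)*(x^2 - 1) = (x - 1)*(x + 2)*(x + 1)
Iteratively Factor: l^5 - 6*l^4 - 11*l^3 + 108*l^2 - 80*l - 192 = (l + 4)*(l^4 - 10*l^3 + 29*l^2 - 8*l - 48) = (l - 4)*(l + 4)*(l^3 - 6*l^2 + 5*l + 12) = (l - 4)*(l - 3)*(l + 4)*(l^2 - 3*l - 4) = (l - 4)*(l - 3)*(l + 1)*(l + 4)*(l - 4)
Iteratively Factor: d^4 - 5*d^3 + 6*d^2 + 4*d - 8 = (d - 2)*(d^3 - 3*d^2 + 4) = (d - 2)^2*(d^2 - d - 2) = (d - 2)^3*(d + 1)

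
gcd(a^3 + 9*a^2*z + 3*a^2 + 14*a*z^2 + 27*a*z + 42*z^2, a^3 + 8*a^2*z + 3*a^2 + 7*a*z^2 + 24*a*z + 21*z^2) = a^2 + 7*a*z + 3*a + 21*z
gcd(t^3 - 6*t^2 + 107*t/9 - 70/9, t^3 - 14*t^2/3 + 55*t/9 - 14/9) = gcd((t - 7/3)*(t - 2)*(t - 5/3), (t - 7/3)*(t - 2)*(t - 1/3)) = t^2 - 13*t/3 + 14/3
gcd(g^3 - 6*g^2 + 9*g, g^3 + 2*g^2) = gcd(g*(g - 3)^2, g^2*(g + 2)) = g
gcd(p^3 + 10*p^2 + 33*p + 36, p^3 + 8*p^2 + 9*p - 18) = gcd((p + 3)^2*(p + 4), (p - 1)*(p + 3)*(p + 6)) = p + 3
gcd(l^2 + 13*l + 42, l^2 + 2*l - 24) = l + 6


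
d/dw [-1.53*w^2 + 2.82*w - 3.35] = 2.82 - 3.06*w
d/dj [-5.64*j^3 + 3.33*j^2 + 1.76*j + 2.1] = -16.92*j^2 + 6.66*j + 1.76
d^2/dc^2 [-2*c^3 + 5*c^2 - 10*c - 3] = 10 - 12*c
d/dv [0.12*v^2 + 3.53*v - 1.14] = 0.24*v + 3.53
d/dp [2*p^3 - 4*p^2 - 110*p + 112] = 6*p^2 - 8*p - 110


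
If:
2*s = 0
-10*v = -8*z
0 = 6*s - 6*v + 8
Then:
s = 0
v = 4/3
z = 5/3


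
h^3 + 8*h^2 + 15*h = h*(h + 3)*(h + 5)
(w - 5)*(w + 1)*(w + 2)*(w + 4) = w^4 + 2*w^3 - 21*w^2 - 62*w - 40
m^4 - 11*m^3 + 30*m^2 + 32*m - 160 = (m - 5)*(m - 4)^2*(m + 2)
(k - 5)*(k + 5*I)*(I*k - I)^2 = -k^4 + 7*k^3 - 5*I*k^3 - 11*k^2 + 35*I*k^2 + 5*k - 55*I*k + 25*I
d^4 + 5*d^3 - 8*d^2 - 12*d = d*(d - 2)*(d + 1)*(d + 6)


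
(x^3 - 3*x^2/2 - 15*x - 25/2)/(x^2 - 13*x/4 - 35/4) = 2*(2*x^2 + 7*x + 5)/(4*x + 7)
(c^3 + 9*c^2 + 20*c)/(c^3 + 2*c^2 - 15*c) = (c + 4)/(c - 3)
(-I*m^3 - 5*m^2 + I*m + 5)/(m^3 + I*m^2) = (-I*m^3 - 5*m^2 + I*m + 5)/(m^2*(m + I))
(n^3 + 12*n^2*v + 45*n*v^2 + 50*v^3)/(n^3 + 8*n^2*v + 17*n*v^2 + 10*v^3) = (n + 5*v)/(n + v)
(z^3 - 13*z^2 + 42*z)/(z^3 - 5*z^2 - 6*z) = (z - 7)/(z + 1)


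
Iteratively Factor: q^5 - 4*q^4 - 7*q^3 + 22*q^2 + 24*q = (q + 1)*(q^4 - 5*q^3 - 2*q^2 + 24*q) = (q + 1)*(q + 2)*(q^3 - 7*q^2 + 12*q) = (q - 3)*(q + 1)*(q + 2)*(q^2 - 4*q) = q*(q - 3)*(q + 1)*(q + 2)*(q - 4)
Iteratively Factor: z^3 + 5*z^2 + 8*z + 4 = (z + 1)*(z^2 + 4*z + 4) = (z + 1)*(z + 2)*(z + 2)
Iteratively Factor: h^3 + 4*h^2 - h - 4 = (h - 1)*(h^2 + 5*h + 4) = (h - 1)*(h + 4)*(h + 1)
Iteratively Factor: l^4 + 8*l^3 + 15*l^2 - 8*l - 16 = (l + 4)*(l^3 + 4*l^2 - l - 4) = (l + 1)*(l + 4)*(l^2 + 3*l - 4) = (l - 1)*(l + 1)*(l + 4)*(l + 4)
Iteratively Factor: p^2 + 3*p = (p + 3)*(p)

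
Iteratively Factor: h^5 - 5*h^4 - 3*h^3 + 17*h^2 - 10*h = (h)*(h^4 - 5*h^3 - 3*h^2 + 17*h - 10) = h*(h - 1)*(h^3 - 4*h^2 - 7*h + 10) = h*(h - 1)^2*(h^2 - 3*h - 10) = h*(h - 5)*(h - 1)^2*(h + 2)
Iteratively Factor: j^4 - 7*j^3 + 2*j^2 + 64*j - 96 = (j - 2)*(j^3 - 5*j^2 - 8*j + 48) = (j - 2)*(j + 3)*(j^2 - 8*j + 16) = (j - 4)*(j - 2)*(j + 3)*(j - 4)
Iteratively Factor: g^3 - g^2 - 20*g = (g + 4)*(g^2 - 5*g) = (g - 5)*(g + 4)*(g)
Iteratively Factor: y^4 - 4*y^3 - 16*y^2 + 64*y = (y + 4)*(y^3 - 8*y^2 + 16*y) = y*(y + 4)*(y^2 - 8*y + 16) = y*(y - 4)*(y + 4)*(y - 4)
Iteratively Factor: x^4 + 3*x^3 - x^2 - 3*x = (x - 1)*(x^3 + 4*x^2 + 3*x) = x*(x - 1)*(x^2 + 4*x + 3) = x*(x - 1)*(x + 1)*(x + 3)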